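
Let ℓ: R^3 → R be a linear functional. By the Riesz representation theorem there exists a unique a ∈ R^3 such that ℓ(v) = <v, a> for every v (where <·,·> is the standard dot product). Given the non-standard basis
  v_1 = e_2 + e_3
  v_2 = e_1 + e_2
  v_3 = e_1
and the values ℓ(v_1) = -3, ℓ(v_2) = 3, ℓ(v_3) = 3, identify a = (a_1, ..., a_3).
a = (3, 0, -3)

Write a = (a_1, ..., a_3) in the standard basis. For each basis vector v_i, ℓ(v_i) = <v_i, a> is a linear equation in the a_j's. Collect the n equations into a matrix system V a = ℓ, where row i of V is v_i (expressed in the standard basis). Since V is invertible (lower-triangular with 1s on the diagonal, up to permutation), solve by back-substitution:
  V =
[[0, 1, 1],
 [1, 1, 0],
 [1, 0, 0]]
  V a = (-3, 3, 3)
Solving gives a = (3, 0, -3).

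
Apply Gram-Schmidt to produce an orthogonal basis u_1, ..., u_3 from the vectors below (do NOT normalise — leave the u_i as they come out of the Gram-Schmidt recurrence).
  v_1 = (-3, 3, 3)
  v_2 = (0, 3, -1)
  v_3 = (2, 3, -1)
Orthogonal basis:
  u_1 = (-3, 3, 3)
  u_2 = (2/3, 7/3, -5/3)
  u_3 = (16/13, 4/13, 12/13)

Apply the Gram-Schmidt recurrence
  u_1 = v_1
  u_i = v_i − Σ_{j<i} ((v_i · u_j) / (u_j · u_j)) · u_j.

Step by step this gives:
  u_1 = (-3, 3, 3)
  u_2 = (2/3, 7/3, -5/3)
  u_3 = (16/13, 4/13, 12/13)

Orthogonality check:
  u_2 · u_1 = 0 (should be 0)
  u_3 · u_1 = 0 (should be 0)
  u_3 · u_2 = 0 (should be 0)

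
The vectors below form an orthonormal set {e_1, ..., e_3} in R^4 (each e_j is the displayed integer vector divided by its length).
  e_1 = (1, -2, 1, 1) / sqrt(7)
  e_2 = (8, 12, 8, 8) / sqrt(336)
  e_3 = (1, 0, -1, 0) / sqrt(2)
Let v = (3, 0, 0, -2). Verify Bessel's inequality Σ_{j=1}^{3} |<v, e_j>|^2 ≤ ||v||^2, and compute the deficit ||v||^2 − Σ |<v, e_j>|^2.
Σ |<v, e_j>|^2 = 29/6; ||v||^2 = 13; deficit = 49/6

Write each e_j = u_j / sqrt(<u_j, u_j>) where u_j is the displayed integer vector. Then <v, e_j> = <v, u_j> / sqrt(<u_j, u_j>), so |<v, e_j>|^2 = <v, u_j>^2 / <u_j, u_j>.
Coefficients: <v, e_1> = 1/sqrt(7), <v, e_2> = 8/sqrt(336), <v, e_3> = 3/sqrt(2).
Square and sum: Σ |<v, e_j>|^2 = 29/6.
Compute ||v||^2 = v·v = 13.
Deficit = 13 − 29/6 = 49/6 ≥ 0, confirming Bessel's inequality. (The deficit equals ||v − Σ <v,e_j> e_j||^2, the squared distance from v to span{e_j}.)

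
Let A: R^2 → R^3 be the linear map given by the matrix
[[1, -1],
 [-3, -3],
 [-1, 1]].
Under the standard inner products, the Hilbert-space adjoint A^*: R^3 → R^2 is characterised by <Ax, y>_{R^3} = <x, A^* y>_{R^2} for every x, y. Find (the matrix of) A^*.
A^* = A^T =
[[1, -3, -1],
 [-1, -3, 1]]

For real matrices with standard dot products, the defining identity <Ax, y> = <x, A^* y> gives (Ax)^T y = x^T (A^*) y, i.e. x^T A^T y = x^T (A^*) y. Since this holds for all x, y, we must have A^* = A^T. Therefore
A^* =
[[1, -3, -1],
 [-1, -3, 1]].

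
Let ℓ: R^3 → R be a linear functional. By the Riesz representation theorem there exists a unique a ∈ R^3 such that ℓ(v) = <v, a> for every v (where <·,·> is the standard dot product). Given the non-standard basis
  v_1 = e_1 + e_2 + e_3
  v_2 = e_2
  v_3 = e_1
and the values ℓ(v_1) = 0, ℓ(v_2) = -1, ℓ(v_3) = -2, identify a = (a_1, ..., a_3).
a = (-2, -1, 3)

Write a = (a_1, ..., a_3) in the standard basis. For each basis vector v_i, ℓ(v_i) = <v_i, a> is a linear equation in the a_j's. Collect the n equations into a matrix system V a = ℓ, where row i of V is v_i (expressed in the standard basis). Since V is invertible (lower-triangular with 1s on the diagonal, up to permutation), solve by back-substitution:
  V =
[[1, 1, 1],
 [0, 1, 0],
 [1, 0, 0]]
  V a = (0, -1, -2)
Solving gives a = (-2, -1, 3).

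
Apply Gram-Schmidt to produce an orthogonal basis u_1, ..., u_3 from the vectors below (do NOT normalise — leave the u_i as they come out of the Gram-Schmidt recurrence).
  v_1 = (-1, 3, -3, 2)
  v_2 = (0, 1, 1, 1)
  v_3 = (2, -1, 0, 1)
Orthogonal basis:
  u_1 = (-1, 3, -3, 2)
  u_2 = (2/23, 17/23, 29/23, 19/23)
  u_3 = (121/65, -44/65, -33/65, 77/65)

Apply the Gram-Schmidt recurrence
  u_1 = v_1
  u_i = v_i − Σ_{j<i} ((v_i · u_j) / (u_j · u_j)) · u_j.

Step by step this gives:
  u_1 = (-1, 3, -3, 2)
  u_2 = (2/23, 17/23, 29/23, 19/23)
  u_3 = (121/65, -44/65, -33/65, 77/65)

Orthogonality check:
  u_2 · u_1 = 0 (should be 0)
  u_3 · u_1 = 0 (should be 0)
  u_3 · u_2 = 0 (should be 0)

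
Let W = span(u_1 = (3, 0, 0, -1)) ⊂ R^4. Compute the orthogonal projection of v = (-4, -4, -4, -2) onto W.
proj_W(v) = (-3, 0, 0, 1)

Set up U = [u_1 | ... | u_1] ∈ R^(4×1). The projector onto W = col(U) is P = U (U^T U)^(-1) U^T.
Compute U^T U =
  [10],
and U^T v = (-10).
Solve U^T U · c = U^T v for the coefficients: c = (-1). The projection is proj_W(v) = U c.
Check: (v - proj_W(v)) · u_1 = 0  (should be 0).
Result: proj_W(v) = (-3, 0, 0, 1).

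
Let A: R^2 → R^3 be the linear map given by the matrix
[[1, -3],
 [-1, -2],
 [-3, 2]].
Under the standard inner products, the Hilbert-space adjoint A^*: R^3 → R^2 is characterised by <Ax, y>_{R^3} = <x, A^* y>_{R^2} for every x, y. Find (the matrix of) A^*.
A^* = A^T =
[[1, -1, -3],
 [-3, -2, 2]]

For real matrices with standard dot products, the defining identity <Ax, y> = <x, A^* y> gives (Ax)^T y = x^T (A^*) y, i.e. x^T A^T y = x^T (A^*) y. Since this holds for all x, y, we must have A^* = A^T. Therefore
A^* =
[[1, -1, -3],
 [-3, -2, 2]].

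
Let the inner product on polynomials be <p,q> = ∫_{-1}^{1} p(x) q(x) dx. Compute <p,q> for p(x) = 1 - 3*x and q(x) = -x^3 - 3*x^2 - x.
<p,q> = 6/5

Expand the product: p(x)·q(x) = 3*x^4 + 8*x^3 - x.
∫_{-1}^{1} of each monomial x^k gives [2/(k+1) if k even, 0 if k odd]. Integrating term-by-term (or equivalently evaluating the antiderivative F(x) = 3*x^5/5 + 2*x^4 - x^2/2 at the endpoints):
  F(1) − F(−1) = 21/10 − (9/10) = 6/5.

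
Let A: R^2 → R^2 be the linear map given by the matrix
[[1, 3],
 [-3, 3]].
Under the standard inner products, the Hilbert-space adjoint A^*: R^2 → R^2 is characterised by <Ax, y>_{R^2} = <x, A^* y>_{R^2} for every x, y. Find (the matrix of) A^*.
A^* = A^T =
[[1, -3],
 [3, 3]]

For real matrices with standard dot products, the defining identity <Ax, y> = <x, A^* y> gives (Ax)^T y = x^T (A^*) y, i.e. x^T A^T y = x^T (A^*) y. Since this holds for all x, y, we must have A^* = A^T. Therefore
A^* =
[[1, -3],
 [3, 3]].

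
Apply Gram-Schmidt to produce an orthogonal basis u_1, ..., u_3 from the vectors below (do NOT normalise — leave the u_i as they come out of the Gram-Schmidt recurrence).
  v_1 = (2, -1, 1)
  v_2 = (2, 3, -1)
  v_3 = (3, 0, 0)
Orthogonal basis:
  u_1 = (2, -1, 1)
  u_2 = (2, 3, -1)
  u_3 = (1/7, -2/7, -4/7)

Apply the Gram-Schmidt recurrence
  u_1 = v_1
  u_i = v_i − Σ_{j<i} ((v_i · u_j) / (u_j · u_j)) · u_j.

Step by step this gives:
  u_1 = (2, -1, 1)
  u_2 = (2, 3, -1)
  u_3 = (1/7, -2/7, -4/7)

Orthogonality check:
  u_2 · u_1 = 0 (should be 0)
  u_3 · u_1 = 0 (should be 0)
  u_3 · u_2 = 0 (should be 0)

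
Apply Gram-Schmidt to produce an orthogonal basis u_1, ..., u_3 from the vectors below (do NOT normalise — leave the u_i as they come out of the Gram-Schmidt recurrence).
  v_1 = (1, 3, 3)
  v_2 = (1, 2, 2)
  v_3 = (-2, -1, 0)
Orthogonal basis:
  u_1 = (1, 3, 3)
  u_2 = (6/19, -1/19, -1/19)
  u_3 = (0, -1/2, 1/2)

Apply the Gram-Schmidt recurrence
  u_1 = v_1
  u_i = v_i − Σ_{j<i} ((v_i · u_j) / (u_j · u_j)) · u_j.

Step by step this gives:
  u_1 = (1, 3, 3)
  u_2 = (6/19, -1/19, -1/19)
  u_3 = (0, -1/2, 1/2)

Orthogonality check:
  u_2 · u_1 = 0 (should be 0)
  u_3 · u_1 = 0 (should be 0)
  u_3 · u_2 = 0 (should be 0)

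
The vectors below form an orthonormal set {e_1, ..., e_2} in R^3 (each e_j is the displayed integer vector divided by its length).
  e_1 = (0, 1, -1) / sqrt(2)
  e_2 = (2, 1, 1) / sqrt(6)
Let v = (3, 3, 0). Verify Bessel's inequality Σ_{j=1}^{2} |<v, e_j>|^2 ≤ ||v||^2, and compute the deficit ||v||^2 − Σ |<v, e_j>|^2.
Σ |<v, e_j>|^2 = 18; ||v||^2 = 18; deficit = 0

Write each e_j = u_j / sqrt(<u_j, u_j>) where u_j is the displayed integer vector. Then <v, e_j> = <v, u_j> / sqrt(<u_j, u_j>), so |<v, e_j>|^2 = <v, u_j>^2 / <u_j, u_j>.
Coefficients: <v, e_1> = 3/sqrt(2), <v, e_2> = 9/sqrt(6).
Square and sum: Σ |<v, e_j>|^2 = 18.
Compute ||v||^2 = v·v = 18.
Deficit = 18 − 18 = 0 ≥ 0, confirming Bessel's inequality. (The deficit equals ||v − Σ <v,e_j> e_j||^2, the squared distance from v to span{e_j}.)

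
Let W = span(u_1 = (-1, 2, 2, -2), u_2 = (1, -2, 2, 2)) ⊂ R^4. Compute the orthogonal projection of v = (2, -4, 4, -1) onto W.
proj_W(v) = (8/9, -16/9, 4, 16/9)

Set up U = [u_1 | ... | u_2] ∈ R^(4×2). The projector onto W = col(U) is P = U (U^T U)^(-1) U^T.
Compute U^T U =
  [13, -5]
  [-5, 13],
and U^T v = (0, 16).
Solve U^T U · c = U^T v for the coefficients: c = (5/9, 13/9). The projection is proj_W(v) = U c.
Check: (v - proj_W(v)) · u_1 = 0  (should be 0).
Check: (v - proj_W(v)) · u_2 = 0  (should be 0).
Result: proj_W(v) = (8/9, -16/9, 4, 16/9).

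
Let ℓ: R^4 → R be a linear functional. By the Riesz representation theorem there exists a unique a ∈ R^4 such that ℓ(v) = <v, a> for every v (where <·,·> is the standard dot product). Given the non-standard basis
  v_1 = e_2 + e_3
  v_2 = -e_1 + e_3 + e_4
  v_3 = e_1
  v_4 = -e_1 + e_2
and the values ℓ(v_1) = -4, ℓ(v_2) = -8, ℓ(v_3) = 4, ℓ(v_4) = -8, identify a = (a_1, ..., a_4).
a = (4, -4, 0, -4)

Write a = (a_1, ..., a_4) in the standard basis. For each basis vector v_i, ℓ(v_i) = <v_i, a> is a linear equation in the a_j's. Collect the n equations into a matrix system V a = ℓ, where row i of V is v_i (expressed in the standard basis). Since V is invertible (lower-triangular with 1s on the diagonal, up to permutation), solve by back-substitution:
  V =
[[0, 1, 1, 0],
 [-1, 0, 1, 1],
 [1, 0, 0, 0],
 [-1, 1, 0, 0]]
  V a = (-4, -8, 4, -8)
Solving gives a = (4, -4, 0, -4).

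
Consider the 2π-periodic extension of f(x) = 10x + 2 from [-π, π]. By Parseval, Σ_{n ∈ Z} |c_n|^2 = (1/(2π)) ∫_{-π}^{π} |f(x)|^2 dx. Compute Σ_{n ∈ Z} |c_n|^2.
Σ |c_n|^2 = 100π^2/3 + 4

Expand and integrate term by term over [-π, π]:
  ∫ (10x)^2 dx = 100·(2π^3/3); ∫ 2·10·(2)·x dx = 0 (odd integrand); ∫ 2^2 dx = 4·2π.
So (1/(2π)) ∫_{-π}^{π} (10x + 2)^2 dx = 100π^2/3 + 4 = 100π^2/3 + 4.
Parseval ⇒ Σ |c_n|^2 = 100π^2/3 + 4.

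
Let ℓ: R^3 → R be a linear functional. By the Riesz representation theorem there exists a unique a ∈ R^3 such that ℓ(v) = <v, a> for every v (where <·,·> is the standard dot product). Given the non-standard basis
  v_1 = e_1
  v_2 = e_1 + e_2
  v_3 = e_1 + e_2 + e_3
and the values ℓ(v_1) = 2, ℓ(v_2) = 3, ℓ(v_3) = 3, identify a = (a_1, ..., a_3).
a = (2, 1, 0)

Write a = (a_1, ..., a_3) in the standard basis. For each basis vector v_i, ℓ(v_i) = <v_i, a> is a linear equation in the a_j's. Collect the n equations into a matrix system V a = ℓ, where row i of V is v_i (expressed in the standard basis). Since V is invertible (lower-triangular with 1s on the diagonal, up to permutation), solve by back-substitution:
  V =
[[1, 0, 0],
 [1, 1, 0],
 [1, 1, 1]]
  V a = (2, 3, 3)
Solving gives a = (2, 1, 0).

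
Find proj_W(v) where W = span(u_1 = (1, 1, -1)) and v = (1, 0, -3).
proj_W(v) = (4/3, 4/3, -4/3)

Set up U = [u_1 | ... | u_1] ∈ R^(3×1). The projector onto W = col(U) is P = U (U^T U)^(-1) U^T.
Compute U^T U =
  [3],
and U^T v = (4).
Solve U^T U · c = U^T v for the coefficients: c = (4/3). The projection is proj_W(v) = U c.
Check: (v - proj_W(v)) · u_1 = 0  (should be 0).
Result: proj_W(v) = (4/3, 4/3, -4/3).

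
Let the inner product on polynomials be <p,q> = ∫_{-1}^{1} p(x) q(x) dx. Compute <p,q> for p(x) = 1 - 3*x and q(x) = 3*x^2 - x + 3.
<p,q> = 10

Expand the product: p(x)·q(x) = -9*x^3 + 6*x^2 - 10*x + 3.
∫_{-1}^{1} of each monomial x^k gives [2/(k+1) if k even, 0 if k odd]. Integrating term-by-term (or equivalently evaluating the antiderivative F(x) = -9*x^4/4 + 2*x^3 - 5*x^2 + 3*x at the endpoints):
  F(1) − F(−1) = -9/4 − (-49/4) = 10.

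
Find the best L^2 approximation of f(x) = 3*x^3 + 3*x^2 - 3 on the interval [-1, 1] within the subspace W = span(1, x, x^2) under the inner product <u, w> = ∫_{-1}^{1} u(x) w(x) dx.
g(x) = 3*x^2 + 9*x/5 - 3

The best approximation g ∈ W is the orthogonal projection of f onto W. Writing g = a_0 + a_1 x + a_2 x^2, the coefficients solve the normal equations G · a = b where
  G_{ij} = <φ_i, φ_j> and b_i = <f, φ_i>, with φ_0 = 1, φ_1 = x, φ_2 = x^2.
G =
  [2, 0, 2/3]
  [0, 2/3, 0]
  [2/3, 0, 2/5],
b = (-4, 6/5, -4/5).
Solving gives a_0 = -3, a_1 = 9/5, a_2 = 3, so
  g(x) = 3*x^2 + 9*x/5 - 3.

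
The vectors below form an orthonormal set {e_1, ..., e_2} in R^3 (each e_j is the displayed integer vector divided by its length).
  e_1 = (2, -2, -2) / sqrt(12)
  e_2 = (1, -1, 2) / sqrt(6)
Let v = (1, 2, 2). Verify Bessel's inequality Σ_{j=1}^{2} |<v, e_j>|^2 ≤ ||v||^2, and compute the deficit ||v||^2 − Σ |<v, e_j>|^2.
Σ |<v, e_j>|^2 = 9/2; ||v||^2 = 9; deficit = 9/2

Write each e_j = u_j / sqrt(<u_j, u_j>) where u_j is the displayed integer vector. Then <v, e_j> = <v, u_j> / sqrt(<u_j, u_j>), so |<v, e_j>|^2 = <v, u_j>^2 / <u_j, u_j>.
Coefficients: <v, e_1> = -6/sqrt(12), <v, e_2> = 3/sqrt(6).
Square and sum: Σ |<v, e_j>|^2 = 9/2.
Compute ||v||^2 = v·v = 9.
Deficit = 9 − 9/2 = 9/2 ≥ 0, confirming Bessel's inequality. (The deficit equals ||v − Σ <v,e_j> e_j||^2, the squared distance from v to span{e_j}.)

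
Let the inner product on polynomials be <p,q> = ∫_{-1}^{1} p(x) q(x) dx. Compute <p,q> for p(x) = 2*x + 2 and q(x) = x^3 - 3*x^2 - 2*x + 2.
<p,q> = 32/15

Expand the product: p(x)·q(x) = 2*x^4 - 4*x^3 - 10*x^2 + 4.
∫_{-1}^{1} of each monomial x^k gives [2/(k+1) if k even, 0 if k odd]. Integrating term-by-term (or equivalently evaluating the antiderivative F(x) = 2*x^5/5 - x^4 - 10*x^3/3 + 4*x at the endpoints):
  F(1) − F(−1) = 1/15 − (-31/15) = 32/15.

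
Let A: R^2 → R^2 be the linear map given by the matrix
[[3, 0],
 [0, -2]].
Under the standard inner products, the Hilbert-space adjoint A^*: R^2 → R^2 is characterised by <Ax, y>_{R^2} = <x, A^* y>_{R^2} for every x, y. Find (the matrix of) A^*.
A^* = A^T =
[[3, 0],
 [0, -2]]

For real matrices with standard dot products, the defining identity <Ax, y> = <x, A^* y> gives (Ax)^T y = x^T (A^*) y, i.e. x^T A^T y = x^T (A^*) y. Since this holds for all x, y, we must have A^* = A^T. Therefore
A^* =
[[3, 0],
 [0, -2]].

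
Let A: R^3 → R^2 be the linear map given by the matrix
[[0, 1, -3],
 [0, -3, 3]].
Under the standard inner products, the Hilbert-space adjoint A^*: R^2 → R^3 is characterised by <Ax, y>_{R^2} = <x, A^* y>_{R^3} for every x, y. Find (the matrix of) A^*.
A^* = A^T =
[[0, 0],
 [1, -3],
 [-3, 3]]

For real matrices with standard dot products, the defining identity <Ax, y> = <x, A^* y> gives (Ax)^T y = x^T (A^*) y, i.e. x^T A^T y = x^T (A^*) y. Since this holds for all x, y, we must have A^* = A^T. Therefore
A^* =
[[0, 0],
 [1, -3],
 [-3, 3]].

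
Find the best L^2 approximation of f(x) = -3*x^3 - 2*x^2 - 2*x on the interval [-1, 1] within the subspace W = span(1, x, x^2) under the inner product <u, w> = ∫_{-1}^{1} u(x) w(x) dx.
g(x) = -2*x^2 - 19*x/5

The best approximation g ∈ W is the orthogonal projection of f onto W. Writing g = a_0 + a_1 x + a_2 x^2, the coefficients solve the normal equations G · a = b where
  G_{ij} = <φ_i, φ_j> and b_i = <f, φ_i>, with φ_0 = 1, φ_1 = x, φ_2 = x^2.
G =
  [2, 0, 2/3]
  [0, 2/3, 0]
  [2/3, 0, 2/5],
b = (-4/3, -38/15, -4/5).
Solving gives a_0 = 0, a_1 = -19/5, a_2 = -2, so
  g(x) = -2*x^2 - 19*x/5.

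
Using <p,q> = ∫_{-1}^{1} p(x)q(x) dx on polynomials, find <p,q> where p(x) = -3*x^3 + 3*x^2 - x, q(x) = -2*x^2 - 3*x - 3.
<p,q> = -14/5

Expand the product: p(x)·q(x) = 6*x^5 + 3*x^4 + 2*x^3 - 6*x^2 + 3*x.
∫_{-1}^{1} of each monomial x^k gives [2/(k+1) if k even, 0 if k odd]. Integrating term-by-term (or equivalently evaluating the antiderivative F(x) = x^6 + 3*x^5/5 + x^4/2 - 2*x^3 + 3*x^2/2 at the endpoints):
  F(1) − F(−1) = 8/5 − (22/5) = -14/5.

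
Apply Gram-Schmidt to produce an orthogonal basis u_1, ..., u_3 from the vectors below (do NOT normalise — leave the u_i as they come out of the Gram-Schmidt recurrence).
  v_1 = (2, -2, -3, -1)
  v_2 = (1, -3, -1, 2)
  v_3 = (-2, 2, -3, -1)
Orthogonal basis:
  u_1 = (2, -2, -3, -1)
  u_2 = (0, -2, 1/2, 5/2)
  u_3 = (-20/9, 44/63, -16/7, 64/63)

Apply the Gram-Schmidt recurrence
  u_1 = v_1
  u_i = v_i − Σ_{j<i} ((v_i · u_j) / (u_j · u_j)) · u_j.

Step by step this gives:
  u_1 = (2, -2, -3, -1)
  u_2 = (0, -2, 1/2, 5/2)
  u_3 = (-20/9, 44/63, -16/7, 64/63)

Orthogonality check:
  u_2 · u_1 = 0 (should be 0)
  u_3 · u_1 = 0 (should be 0)
  u_3 · u_2 = 0 (should be 0)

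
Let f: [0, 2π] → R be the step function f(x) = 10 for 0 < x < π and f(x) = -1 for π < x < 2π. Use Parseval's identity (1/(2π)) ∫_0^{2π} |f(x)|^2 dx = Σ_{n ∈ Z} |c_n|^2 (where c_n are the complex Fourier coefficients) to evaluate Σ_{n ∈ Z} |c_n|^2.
Σ |c_n|^2 = 101/2

Parseval equates the L^2 energy of f (normalised by 1/(2π)) with the ℓ^2 sum of its Fourier coefficients: (1/(2π)) ∫_0^{2π} |f|^2 = Σ |c_n|^2.
Compute the left side: (1/(2π)) [∫_0^π 10^2 dx + ∫_π^{2π} (-1)^2 dx] = (1/(2π)) · (100π + 1π) = (100 + 1)/2 = 101/2.
So Σ_{n ∈ Z} |c_n|^2 = 101/2.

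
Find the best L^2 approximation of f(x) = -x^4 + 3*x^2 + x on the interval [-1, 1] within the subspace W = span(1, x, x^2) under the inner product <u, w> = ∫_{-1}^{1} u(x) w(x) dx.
g(x) = 15*x^2/7 + x + 3/35

The best approximation g ∈ W is the orthogonal projection of f onto W. Writing g = a_0 + a_1 x + a_2 x^2, the coefficients solve the normal equations G · a = b where
  G_{ij} = <φ_i, φ_j> and b_i = <f, φ_i>, with φ_0 = 1, φ_1 = x, φ_2 = x^2.
G =
  [2, 0, 2/3]
  [0, 2/3, 0]
  [2/3, 0, 2/5],
b = (8/5, 2/3, 32/35).
Solving gives a_0 = 3/35, a_1 = 1, a_2 = 15/7, so
  g(x) = 15*x^2/7 + x + 3/35.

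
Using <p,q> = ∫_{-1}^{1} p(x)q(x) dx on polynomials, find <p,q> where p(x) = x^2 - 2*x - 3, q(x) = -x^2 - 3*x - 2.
<p,q> = 244/15

Expand the product: p(x)·q(x) = -x^4 - x^3 + 7*x^2 + 13*x + 6.
∫_{-1}^{1} of each monomial x^k gives [2/(k+1) if k even, 0 if k odd]. Integrating term-by-term (or equivalently evaluating the antiderivative F(x) = -x^5/5 - x^4/4 + 7*x^3/3 + 13*x^2/2 + 6*x at the endpoints):
  F(1) − F(−1) = 863/60 − (-113/60) = 244/15.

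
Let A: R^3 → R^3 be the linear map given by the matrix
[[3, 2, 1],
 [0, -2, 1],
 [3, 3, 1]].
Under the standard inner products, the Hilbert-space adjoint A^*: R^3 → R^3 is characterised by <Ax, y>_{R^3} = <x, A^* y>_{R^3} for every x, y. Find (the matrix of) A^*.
A^* = A^T =
[[3, 0, 3],
 [2, -2, 3],
 [1, 1, 1]]

For real matrices with standard dot products, the defining identity <Ax, y> = <x, A^* y> gives (Ax)^T y = x^T (A^*) y, i.e. x^T A^T y = x^T (A^*) y. Since this holds for all x, y, we must have A^* = A^T. Therefore
A^* =
[[3, 0, 3],
 [2, -2, 3],
 [1, 1, 1]].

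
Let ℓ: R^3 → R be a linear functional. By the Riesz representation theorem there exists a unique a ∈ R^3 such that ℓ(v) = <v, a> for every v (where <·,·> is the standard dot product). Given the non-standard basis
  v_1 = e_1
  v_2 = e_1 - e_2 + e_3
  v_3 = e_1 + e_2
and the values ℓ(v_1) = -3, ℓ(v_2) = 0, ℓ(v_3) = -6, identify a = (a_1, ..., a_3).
a = (-3, -3, 0)

Write a = (a_1, ..., a_3) in the standard basis. For each basis vector v_i, ℓ(v_i) = <v_i, a> is a linear equation in the a_j's. Collect the n equations into a matrix system V a = ℓ, where row i of V is v_i (expressed in the standard basis). Since V is invertible (lower-triangular with 1s on the diagonal, up to permutation), solve by back-substitution:
  V =
[[1, 0, 0],
 [1, -1, 1],
 [1, 1, 0]]
  V a = (-3, 0, -6)
Solving gives a = (-3, -3, 0).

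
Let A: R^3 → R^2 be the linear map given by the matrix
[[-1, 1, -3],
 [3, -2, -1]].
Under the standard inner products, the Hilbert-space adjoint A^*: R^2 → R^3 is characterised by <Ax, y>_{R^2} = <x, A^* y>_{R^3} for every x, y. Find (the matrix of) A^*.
A^* = A^T =
[[-1, 3],
 [1, -2],
 [-3, -1]]

For real matrices with standard dot products, the defining identity <Ax, y> = <x, A^* y> gives (Ax)^T y = x^T (A^*) y, i.e. x^T A^T y = x^T (A^*) y. Since this holds for all x, y, we must have A^* = A^T. Therefore
A^* =
[[-1, 3],
 [1, -2],
 [-3, -1]].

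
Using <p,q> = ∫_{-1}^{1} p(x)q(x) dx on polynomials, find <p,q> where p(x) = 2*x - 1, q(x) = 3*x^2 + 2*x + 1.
<p,q> = -4/3

Expand the product: p(x)·q(x) = 6*x^3 + x^2 - 1.
∫_{-1}^{1} of each monomial x^k gives [2/(k+1) if k even, 0 if k odd]. Integrating term-by-term (or equivalently evaluating the antiderivative F(x) = 3*x^4/2 + x^3/3 - x at the endpoints):
  F(1) − F(−1) = 5/6 − (13/6) = -4/3.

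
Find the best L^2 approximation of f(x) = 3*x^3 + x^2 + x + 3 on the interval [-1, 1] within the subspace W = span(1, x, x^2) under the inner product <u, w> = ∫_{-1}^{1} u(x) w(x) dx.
g(x) = x^2 + 14*x/5 + 3

The best approximation g ∈ W is the orthogonal projection of f onto W. Writing g = a_0 + a_1 x + a_2 x^2, the coefficients solve the normal equations G · a = b where
  G_{ij} = <φ_i, φ_j> and b_i = <f, φ_i>, with φ_0 = 1, φ_1 = x, φ_2 = x^2.
G =
  [2, 0, 2/3]
  [0, 2/3, 0]
  [2/3, 0, 2/5],
b = (20/3, 28/15, 12/5).
Solving gives a_0 = 3, a_1 = 14/5, a_2 = 1, so
  g(x) = x^2 + 14*x/5 + 3.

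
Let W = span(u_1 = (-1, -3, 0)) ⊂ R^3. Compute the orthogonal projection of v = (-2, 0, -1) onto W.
proj_W(v) = (-1/5, -3/5, 0)

Set up U = [u_1 | ... | u_1] ∈ R^(3×1). The projector onto W = col(U) is P = U (U^T U)^(-1) U^T.
Compute U^T U =
  [10],
and U^T v = (2).
Solve U^T U · c = U^T v for the coefficients: c = (1/5). The projection is proj_W(v) = U c.
Check: (v - proj_W(v)) · u_1 = 0  (should be 0).
Result: proj_W(v) = (-1/5, -3/5, 0).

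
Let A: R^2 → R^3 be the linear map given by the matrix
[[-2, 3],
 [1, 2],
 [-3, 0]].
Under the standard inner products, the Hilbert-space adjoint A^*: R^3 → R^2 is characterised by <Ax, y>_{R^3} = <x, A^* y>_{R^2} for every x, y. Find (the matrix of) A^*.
A^* = A^T =
[[-2, 1, -3],
 [3, 2, 0]]

For real matrices with standard dot products, the defining identity <Ax, y> = <x, A^* y> gives (Ax)^T y = x^T (A^*) y, i.e. x^T A^T y = x^T (A^*) y. Since this holds for all x, y, we must have A^* = A^T. Therefore
A^* =
[[-2, 1, -3],
 [3, 2, 0]].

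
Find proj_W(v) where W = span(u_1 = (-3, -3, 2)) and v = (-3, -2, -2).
proj_W(v) = (-3/2, -3/2, 1)

Set up U = [u_1 | ... | u_1] ∈ R^(3×1). The projector onto W = col(U) is P = U (U^T U)^(-1) U^T.
Compute U^T U =
  [22],
and U^T v = (11).
Solve U^T U · c = U^T v for the coefficients: c = (1/2). The projection is proj_W(v) = U c.
Check: (v - proj_W(v)) · u_1 = 0  (should be 0).
Result: proj_W(v) = (-3/2, -3/2, 1).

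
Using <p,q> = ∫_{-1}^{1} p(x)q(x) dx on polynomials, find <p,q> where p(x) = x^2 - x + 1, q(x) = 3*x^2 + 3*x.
<p,q> = 6/5

Expand the product: p(x)·q(x) = 3*x^4 + 3*x.
∫_{-1}^{1} of each monomial x^k gives [2/(k+1) if k even, 0 if k odd]. Integrating term-by-term (or equivalently evaluating the antiderivative F(x) = 3*x^5/5 + 3*x^2/2 at the endpoints):
  F(1) − F(−1) = 21/10 − (9/10) = 6/5.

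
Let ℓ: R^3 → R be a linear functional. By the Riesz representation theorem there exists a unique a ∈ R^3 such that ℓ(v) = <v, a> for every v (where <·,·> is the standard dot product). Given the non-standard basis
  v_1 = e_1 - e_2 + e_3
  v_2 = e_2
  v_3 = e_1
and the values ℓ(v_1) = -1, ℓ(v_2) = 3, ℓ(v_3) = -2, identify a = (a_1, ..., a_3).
a = (-2, 3, 4)

Write a = (a_1, ..., a_3) in the standard basis. For each basis vector v_i, ℓ(v_i) = <v_i, a> is a linear equation in the a_j's. Collect the n equations into a matrix system V a = ℓ, where row i of V is v_i (expressed in the standard basis). Since V is invertible (lower-triangular with 1s on the diagonal, up to permutation), solve by back-substitution:
  V =
[[1, -1, 1],
 [0, 1, 0],
 [1, 0, 0]]
  V a = (-1, 3, -2)
Solving gives a = (-2, 3, 4).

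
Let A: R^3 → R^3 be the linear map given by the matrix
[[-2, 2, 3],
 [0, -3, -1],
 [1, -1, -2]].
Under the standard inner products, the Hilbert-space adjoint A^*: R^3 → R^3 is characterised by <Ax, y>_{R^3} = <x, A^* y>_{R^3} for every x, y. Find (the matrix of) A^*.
A^* = A^T =
[[-2, 0, 1],
 [2, -3, -1],
 [3, -1, -2]]

For real matrices with standard dot products, the defining identity <Ax, y> = <x, A^* y> gives (Ax)^T y = x^T (A^*) y, i.e. x^T A^T y = x^T (A^*) y. Since this holds for all x, y, we must have A^* = A^T. Therefore
A^* =
[[-2, 0, 1],
 [2, -3, -1],
 [3, -1, -2]].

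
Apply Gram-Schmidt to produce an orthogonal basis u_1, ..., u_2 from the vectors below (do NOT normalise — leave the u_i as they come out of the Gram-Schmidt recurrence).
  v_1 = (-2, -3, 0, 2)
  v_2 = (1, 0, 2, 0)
Orthogonal basis:
  u_1 = (-2, -3, 0, 2)
  u_2 = (13/17, -6/17, 2, 4/17)

Apply the Gram-Schmidt recurrence
  u_1 = v_1
  u_i = v_i − Σ_{j<i} ((v_i · u_j) / (u_j · u_j)) · u_j.

Step by step this gives:
  u_1 = (-2, -3, 0, 2)
  u_2 = (13/17, -6/17, 2, 4/17)

Orthogonality check:
  u_2 · u_1 = 0 (should be 0)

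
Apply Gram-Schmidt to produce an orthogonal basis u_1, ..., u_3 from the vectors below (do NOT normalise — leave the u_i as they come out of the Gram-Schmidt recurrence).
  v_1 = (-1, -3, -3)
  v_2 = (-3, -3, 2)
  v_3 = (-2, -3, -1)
Orthogonal basis:
  u_1 = (-1, -3, -3)
  u_2 = (-51/19, -39/19, 56/19)
  u_3 = (-45/382, 33/382, -9/191)

Apply the Gram-Schmidt recurrence
  u_1 = v_1
  u_i = v_i − Σ_{j<i} ((v_i · u_j) / (u_j · u_j)) · u_j.

Step by step this gives:
  u_1 = (-1, -3, -3)
  u_2 = (-51/19, -39/19, 56/19)
  u_3 = (-45/382, 33/382, -9/191)

Orthogonality check:
  u_2 · u_1 = 0 (should be 0)
  u_3 · u_1 = 0 (should be 0)
  u_3 · u_2 = 0 (should be 0)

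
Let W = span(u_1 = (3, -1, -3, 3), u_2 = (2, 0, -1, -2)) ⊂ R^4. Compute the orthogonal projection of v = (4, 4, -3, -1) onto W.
proj_W(v) = (905/243, -29/81, -583/243, -383/243)

Set up U = [u_1 | ... | u_2] ∈ R^(4×2). The projector onto W = col(U) is P = U (U^T U)^(-1) U^T.
Compute U^T U =
  [28, 3]
  [3, 9],
and U^T v = (14, 13).
Solve U^T U · c = U^T v for the coefficients: c = (29/81, 322/243). The projection is proj_W(v) = U c.
Check: (v - proj_W(v)) · u_1 = 0  (should be 0).
Check: (v - proj_W(v)) · u_2 = 0  (should be 0).
Result: proj_W(v) = (905/243, -29/81, -583/243, -383/243).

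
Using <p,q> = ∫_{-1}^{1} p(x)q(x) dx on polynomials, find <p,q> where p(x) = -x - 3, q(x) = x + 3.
<p,q> = -56/3

Expand the product: p(x)·q(x) = -x^2 - 6*x - 9.
∫_{-1}^{1} of each monomial x^k gives [2/(k+1) if k even, 0 if k odd]. Integrating term-by-term (or equivalently evaluating the antiderivative F(x) = -x^3/3 - 3*x^2 - 9*x at the endpoints):
  F(1) − F(−1) = -37/3 − (19/3) = -56/3.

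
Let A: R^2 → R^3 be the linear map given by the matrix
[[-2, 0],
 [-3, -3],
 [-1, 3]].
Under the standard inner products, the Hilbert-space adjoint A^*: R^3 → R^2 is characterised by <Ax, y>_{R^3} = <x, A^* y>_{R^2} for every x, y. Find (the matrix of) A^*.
A^* = A^T =
[[-2, -3, -1],
 [0, -3, 3]]

For real matrices with standard dot products, the defining identity <Ax, y> = <x, A^* y> gives (Ax)^T y = x^T (A^*) y, i.e. x^T A^T y = x^T (A^*) y. Since this holds for all x, y, we must have A^* = A^T. Therefore
A^* =
[[-2, -3, -1],
 [0, -3, 3]].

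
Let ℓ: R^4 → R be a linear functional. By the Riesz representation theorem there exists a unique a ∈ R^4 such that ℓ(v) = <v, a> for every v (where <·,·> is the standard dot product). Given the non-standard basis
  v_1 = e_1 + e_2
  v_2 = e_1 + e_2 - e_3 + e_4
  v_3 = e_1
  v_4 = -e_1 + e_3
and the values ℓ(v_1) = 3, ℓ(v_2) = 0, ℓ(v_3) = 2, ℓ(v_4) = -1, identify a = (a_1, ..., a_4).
a = (2, 1, 1, -2)

Write a = (a_1, ..., a_4) in the standard basis. For each basis vector v_i, ℓ(v_i) = <v_i, a> is a linear equation in the a_j's. Collect the n equations into a matrix system V a = ℓ, where row i of V is v_i (expressed in the standard basis). Since V is invertible (lower-triangular with 1s on the diagonal, up to permutation), solve by back-substitution:
  V =
[[1, 1, 0, 0],
 [1, 1, -1, 1],
 [1, 0, 0, 0],
 [-1, 0, 1, 0]]
  V a = (3, 0, 2, -1)
Solving gives a = (2, 1, 1, -2).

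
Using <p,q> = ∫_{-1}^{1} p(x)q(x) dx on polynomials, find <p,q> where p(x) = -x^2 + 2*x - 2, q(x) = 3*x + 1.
<p,q> = -2/3

Expand the product: p(x)·q(x) = -3*x^3 + 5*x^2 - 4*x - 2.
∫_{-1}^{1} of each monomial x^k gives [2/(k+1) if k even, 0 if k odd]. Integrating term-by-term (or equivalently evaluating the antiderivative F(x) = -3*x^4/4 + 5*x^3/3 - 2*x^2 - 2*x at the endpoints):
  F(1) − F(−1) = -37/12 − (-29/12) = -2/3.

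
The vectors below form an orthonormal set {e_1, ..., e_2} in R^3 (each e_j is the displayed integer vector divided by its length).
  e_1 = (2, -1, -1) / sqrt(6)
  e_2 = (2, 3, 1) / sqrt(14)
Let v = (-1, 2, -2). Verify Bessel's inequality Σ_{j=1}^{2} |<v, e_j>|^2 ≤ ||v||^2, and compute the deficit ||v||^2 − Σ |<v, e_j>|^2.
Σ |<v, e_j>|^2 = 20/21; ||v||^2 = 9; deficit = 169/21

Write each e_j = u_j / sqrt(<u_j, u_j>) where u_j is the displayed integer vector. Then <v, e_j> = <v, u_j> / sqrt(<u_j, u_j>), so |<v, e_j>|^2 = <v, u_j>^2 / <u_j, u_j>.
Coefficients: <v, e_1> = -2/sqrt(6), <v, e_2> = 2/sqrt(14).
Square and sum: Σ |<v, e_j>|^2 = 20/21.
Compute ||v||^2 = v·v = 9.
Deficit = 9 − 20/21 = 169/21 ≥ 0, confirming Bessel's inequality. (The deficit equals ||v − Σ <v,e_j> e_j||^2, the squared distance from v to span{e_j}.)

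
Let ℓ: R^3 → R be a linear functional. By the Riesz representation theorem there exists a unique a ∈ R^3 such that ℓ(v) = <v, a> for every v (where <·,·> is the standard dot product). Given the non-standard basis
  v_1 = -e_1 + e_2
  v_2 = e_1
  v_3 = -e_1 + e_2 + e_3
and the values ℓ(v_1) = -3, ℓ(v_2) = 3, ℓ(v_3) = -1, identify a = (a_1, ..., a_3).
a = (3, 0, 2)

Write a = (a_1, ..., a_3) in the standard basis. For each basis vector v_i, ℓ(v_i) = <v_i, a> is a linear equation in the a_j's. Collect the n equations into a matrix system V a = ℓ, where row i of V is v_i (expressed in the standard basis). Since V is invertible (lower-triangular with 1s on the diagonal, up to permutation), solve by back-substitution:
  V =
[[-1, 1, 0],
 [1, 0, 0],
 [-1, 1, 1]]
  V a = (-3, 3, -1)
Solving gives a = (3, 0, 2).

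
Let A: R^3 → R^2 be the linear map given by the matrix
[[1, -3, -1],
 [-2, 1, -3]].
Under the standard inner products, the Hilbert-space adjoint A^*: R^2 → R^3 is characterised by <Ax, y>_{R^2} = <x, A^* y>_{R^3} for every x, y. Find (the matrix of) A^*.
A^* = A^T =
[[1, -2],
 [-3, 1],
 [-1, -3]]

For real matrices with standard dot products, the defining identity <Ax, y> = <x, A^* y> gives (Ax)^T y = x^T (A^*) y, i.e. x^T A^T y = x^T (A^*) y. Since this holds for all x, y, we must have A^* = A^T. Therefore
A^* =
[[1, -2],
 [-3, 1],
 [-1, -3]].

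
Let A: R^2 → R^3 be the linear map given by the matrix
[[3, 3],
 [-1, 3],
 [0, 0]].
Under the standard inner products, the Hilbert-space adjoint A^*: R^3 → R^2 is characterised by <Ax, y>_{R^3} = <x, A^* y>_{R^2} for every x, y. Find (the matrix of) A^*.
A^* = A^T =
[[3, -1, 0],
 [3, 3, 0]]

For real matrices with standard dot products, the defining identity <Ax, y> = <x, A^* y> gives (Ax)^T y = x^T (A^*) y, i.e. x^T A^T y = x^T (A^*) y. Since this holds for all x, y, we must have A^* = A^T. Therefore
A^* =
[[3, -1, 0],
 [3, 3, 0]].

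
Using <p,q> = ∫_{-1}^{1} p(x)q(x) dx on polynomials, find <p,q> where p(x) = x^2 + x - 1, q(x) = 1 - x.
<p,q> = -2

Expand the product: p(x)·q(x) = -x^3 + 2*x - 1.
∫_{-1}^{1} of each monomial x^k gives [2/(k+1) if k even, 0 if k odd]. Integrating term-by-term (or equivalently evaluating the antiderivative F(x) = -x^4/4 + x^2 - x at the endpoints):
  F(1) − F(−1) = -1/4 − (7/4) = -2.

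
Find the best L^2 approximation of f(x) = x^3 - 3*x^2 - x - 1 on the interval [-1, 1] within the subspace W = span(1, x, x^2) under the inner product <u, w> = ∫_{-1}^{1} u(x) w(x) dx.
g(x) = -3*x^2 - 2*x/5 - 1

The best approximation g ∈ W is the orthogonal projection of f onto W. Writing g = a_0 + a_1 x + a_2 x^2, the coefficients solve the normal equations G · a = b where
  G_{ij} = <φ_i, φ_j> and b_i = <f, φ_i>, with φ_0 = 1, φ_1 = x, φ_2 = x^2.
G =
  [2, 0, 2/3]
  [0, 2/3, 0]
  [2/3, 0, 2/5],
b = (-4, -4/15, -28/15).
Solving gives a_0 = -1, a_1 = -2/5, a_2 = -3, so
  g(x) = -3*x^2 - 2*x/5 - 1.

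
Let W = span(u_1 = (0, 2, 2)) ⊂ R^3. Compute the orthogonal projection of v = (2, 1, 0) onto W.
proj_W(v) = (0, 1/2, 1/2)

Set up U = [u_1 | ... | u_1] ∈ R^(3×1). The projector onto W = col(U) is P = U (U^T U)^(-1) U^T.
Compute U^T U =
  [8],
and U^T v = (2).
Solve U^T U · c = U^T v for the coefficients: c = (1/4). The projection is proj_W(v) = U c.
Check: (v - proj_W(v)) · u_1 = 0  (should be 0).
Result: proj_W(v) = (0, 1/2, 1/2).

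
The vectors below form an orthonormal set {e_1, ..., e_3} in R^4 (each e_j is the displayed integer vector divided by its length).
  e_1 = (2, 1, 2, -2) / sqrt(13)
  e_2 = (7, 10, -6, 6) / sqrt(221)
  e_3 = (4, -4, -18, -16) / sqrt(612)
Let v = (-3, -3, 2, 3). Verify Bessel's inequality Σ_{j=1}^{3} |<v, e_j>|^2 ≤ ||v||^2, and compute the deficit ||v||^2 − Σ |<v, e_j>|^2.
Σ |<v, e_j>|^2 = 30; ||v||^2 = 31; deficit = 1

Write each e_j = u_j / sqrt(<u_j, u_j>) where u_j is the displayed integer vector. Then <v, e_j> = <v, u_j> / sqrt(<u_j, u_j>), so |<v, e_j>|^2 = <v, u_j>^2 / <u_j, u_j>.
Coefficients: <v, e_1> = -11/sqrt(13), <v, e_2> = -45/sqrt(221), <v, e_3> = -84/sqrt(612).
Square and sum: Σ |<v, e_j>|^2 = 30.
Compute ||v||^2 = v·v = 31.
Deficit = 31 − 30 = 1 ≥ 0, confirming Bessel's inequality. (The deficit equals ||v − Σ <v,e_j> e_j||^2, the squared distance from v to span{e_j}.)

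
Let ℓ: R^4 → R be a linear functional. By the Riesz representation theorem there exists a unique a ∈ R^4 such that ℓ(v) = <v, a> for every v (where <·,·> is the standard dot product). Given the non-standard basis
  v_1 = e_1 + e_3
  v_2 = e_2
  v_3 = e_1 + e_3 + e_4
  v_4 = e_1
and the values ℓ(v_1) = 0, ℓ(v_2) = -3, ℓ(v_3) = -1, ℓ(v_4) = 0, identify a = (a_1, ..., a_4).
a = (0, -3, 0, -1)

Write a = (a_1, ..., a_4) in the standard basis. For each basis vector v_i, ℓ(v_i) = <v_i, a> is a linear equation in the a_j's. Collect the n equations into a matrix system V a = ℓ, where row i of V is v_i (expressed in the standard basis). Since V is invertible (lower-triangular with 1s on the diagonal, up to permutation), solve by back-substitution:
  V =
[[1, 0, 1, 0],
 [0, 1, 0, 0],
 [1, 0, 1, 1],
 [1, 0, 0, 0]]
  V a = (0, -3, -1, 0)
Solving gives a = (0, -3, 0, -1).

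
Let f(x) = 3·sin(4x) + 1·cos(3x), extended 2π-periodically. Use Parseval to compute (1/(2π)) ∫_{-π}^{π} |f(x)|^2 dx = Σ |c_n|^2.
Σ |c_n|^2 = 5

Expand |f|^2 and use orthogonality of {sin(nx), cos(mx)} on [-π, π]:
  ∫_{-π}^{π} sin(nx)^2 dx = π, ∫ cos(mx)^2 dx = π, and cross terms integrate to 0.
So ∫_{-π}^{π} f(x)^2 dx = 3^2 · π + 1^2 · π = (9 + 1)π.
Divide by 2π: (9 + 1)/2 = 5.
By Parseval, this equals Σ |c_n|^2.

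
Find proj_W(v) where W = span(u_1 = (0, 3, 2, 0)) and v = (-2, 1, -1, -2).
proj_W(v) = (0, 3/13, 2/13, 0)

Set up U = [u_1 | ... | u_1] ∈ R^(4×1). The projector onto W = col(U) is P = U (U^T U)^(-1) U^T.
Compute U^T U =
  [13],
and U^T v = (1).
Solve U^T U · c = U^T v for the coefficients: c = (1/13). The projection is proj_W(v) = U c.
Check: (v - proj_W(v)) · u_1 = 0  (should be 0).
Result: proj_W(v) = (0, 3/13, 2/13, 0).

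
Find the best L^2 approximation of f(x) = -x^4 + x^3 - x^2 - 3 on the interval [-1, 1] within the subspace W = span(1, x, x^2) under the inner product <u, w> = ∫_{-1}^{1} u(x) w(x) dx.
g(x) = -13*x^2/7 + 3*x/5 - 102/35

The best approximation g ∈ W is the orthogonal projection of f onto W. Writing g = a_0 + a_1 x + a_2 x^2, the coefficients solve the normal equations G · a = b where
  G_{ij} = <φ_i, φ_j> and b_i = <f, φ_i>, with φ_0 = 1, φ_1 = x, φ_2 = x^2.
G =
  [2, 0, 2/3]
  [0, 2/3, 0]
  [2/3, 0, 2/5],
b = (-106/15, 2/5, -94/35).
Solving gives a_0 = -102/35, a_1 = 3/5, a_2 = -13/7, so
  g(x) = -13*x^2/7 + 3*x/5 - 102/35.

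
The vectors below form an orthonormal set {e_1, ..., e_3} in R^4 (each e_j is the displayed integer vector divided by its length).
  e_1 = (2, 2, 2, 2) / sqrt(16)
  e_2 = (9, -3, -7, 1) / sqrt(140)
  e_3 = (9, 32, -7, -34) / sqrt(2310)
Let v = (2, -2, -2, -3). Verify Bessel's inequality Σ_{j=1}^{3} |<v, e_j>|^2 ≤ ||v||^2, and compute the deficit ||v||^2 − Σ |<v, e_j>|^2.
Σ |<v, e_j>|^2 = 565/33; ||v||^2 = 21; deficit = 128/33

Write each e_j = u_j / sqrt(<u_j, u_j>) where u_j is the displayed integer vector. Then <v, e_j> = <v, u_j> / sqrt(<u_j, u_j>), so |<v, e_j>|^2 = <v, u_j>^2 / <u_j, u_j>.
Coefficients: <v, e_1> = -10/sqrt(16), <v, e_2> = 35/sqrt(140), <v, e_3> = 70/sqrt(2310).
Square and sum: Σ |<v, e_j>|^2 = 565/33.
Compute ||v||^2 = v·v = 21.
Deficit = 21 − 565/33 = 128/33 ≥ 0, confirming Bessel's inequality. (The deficit equals ||v − Σ <v,e_j> e_j||^2, the squared distance from v to span{e_j}.)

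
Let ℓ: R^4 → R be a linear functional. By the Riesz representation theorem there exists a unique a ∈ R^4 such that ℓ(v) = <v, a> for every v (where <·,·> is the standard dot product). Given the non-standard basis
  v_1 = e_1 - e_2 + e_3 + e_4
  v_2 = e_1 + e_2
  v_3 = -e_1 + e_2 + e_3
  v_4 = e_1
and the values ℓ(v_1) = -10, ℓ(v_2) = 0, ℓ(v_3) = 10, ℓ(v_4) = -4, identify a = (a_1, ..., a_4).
a = (-4, 4, 2, -4)

Write a = (a_1, ..., a_4) in the standard basis. For each basis vector v_i, ℓ(v_i) = <v_i, a> is a linear equation in the a_j's. Collect the n equations into a matrix system V a = ℓ, where row i of V is v_i (expressed in the standard basis). Since V is invertible (lower-triangular with 1s on the diagonal, up to permutation), solve by back-substitution:
  V =
[[1, -1, 1, 1],
 [1, 1, 0, 0],
 [-1, 1, 1, 0],
 [1, 0, 0, 0]]
  V a = (-10, 0, 10, -4)
Solving gives a = (-4, 4, 2, -4).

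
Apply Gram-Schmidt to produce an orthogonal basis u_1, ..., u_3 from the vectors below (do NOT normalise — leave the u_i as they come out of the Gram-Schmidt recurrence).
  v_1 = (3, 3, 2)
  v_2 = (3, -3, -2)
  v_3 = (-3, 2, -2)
Orthogonal basis:
  u_1 = (3, 3, 2)
  u_2 = (39/11, -27/11, -18/11)
  u_3 = (0, 20/13, -30/13)

Apply the Gram-Schmidt recurrence
  u_1 = v_1
  u_i = v_i − Σ_{j<i} ((v_i · u_j) / (u_j · u_j)) · u_j.

Step by step this gives:
  u_1 = (3, 3, 2)
  u_2 = (39/11, -27/11, -18/11)
  u_3 = (0, 20/13, -30/13)

Orthogonality check:
  u_2 · u_1 = 0 (should be 0)
  u_3 · u_1 = 0 (should be 0)
  u_3 · u_2 = 0 (should be 0)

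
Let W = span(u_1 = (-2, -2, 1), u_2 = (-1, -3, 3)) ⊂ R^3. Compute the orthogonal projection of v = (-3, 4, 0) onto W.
proj_W(v) = (-63/50, 11/10, -58/25)

Set up U = [u_1 | ... | u_2] ∈ R^(3×2). The projector onto W = col(U) is P = U (U^T U)^(-1) U^T.
Compute U^T U =
  [9, 11]
  [11, 19],
and U^T v = (-2, -9).
Solve U^T U · c = U^T v for the coefficients: c = (61/50, -59/50). The projection is proj_W(v) = U c.
Check: (v - proj_W(v)) · u_1 = 0  (should be 0).
Check: (v - proj_W(v)) · u_2 = 0  (should be 0).
Result: proj_W(v) = (-63/50, 11/10, -58/25).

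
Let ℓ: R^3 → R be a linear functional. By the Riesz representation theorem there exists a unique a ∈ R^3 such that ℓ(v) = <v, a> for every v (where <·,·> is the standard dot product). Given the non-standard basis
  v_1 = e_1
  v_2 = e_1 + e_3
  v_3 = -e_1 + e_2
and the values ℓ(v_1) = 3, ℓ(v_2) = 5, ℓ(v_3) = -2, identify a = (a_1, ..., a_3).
a = (3, 1, 2)

Write a = (a_1, ..., a_3) in the standard basis. For each basis vector v_i, ℓ(v_i) = <v_i, a> is a linear equation in the a_j's. Collect the n equations into a matrix system V a = ℓ, where row i of V is v_i (expressed in the standard basis). Since V is invertible (lower-triangular with 1s on the diagonal, up to permutation), solve by back-substitution:
  V =
[[1, 0, 0],
 [1, 0, 1],
 [-1, 1, 0]]
  V a = (3, 5, -2)
Solving gives a = (3, 1, 2).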